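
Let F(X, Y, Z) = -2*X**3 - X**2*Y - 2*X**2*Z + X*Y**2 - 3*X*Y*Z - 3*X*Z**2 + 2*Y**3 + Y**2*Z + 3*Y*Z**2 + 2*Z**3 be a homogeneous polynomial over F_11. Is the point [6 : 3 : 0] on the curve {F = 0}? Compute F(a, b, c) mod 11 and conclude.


F(6,3,0) ≡ 8 (mod 11); P is NOT on the curve.

Evaluate F(6, 3, 0) term-by-term (mod 11).
  -2*X**3 ↦ -2·216·1·1 = -432
  -X**2*Y ↦ -1·36·3·1 = -108
  -2*X**2*Z ↦ -2·36·1·0 = 0
  X*Y**2 ↦ 1·6·9·1 = 54
  -3*X*Y*Z ↦ -3·6·3·0 = 0
  -3*X*Z**2 ↦ -3·6·1·0 = 0
  2*Y**3 ↦ 2·1·27·1 = 54
  Y**2*Z ↦ 1·1·9·0 = 0
  3*Y*Z**2 ↦ 3·1·3·0 = 0
  2*Z**3 ↦ 2·1·1·0 = 0
Sum: F(6, 3, 0) = (-432) + (-108) + (0) + (54) + (0) + (0) + (54) + (0) + (0) + (0) = -432.
Reducing mod 11: -432 ≡ 8 (mod 11).
Since F(a, b, c) ≡ 8 ≠ 0 (mod 11), P does NOT lie on the curve.


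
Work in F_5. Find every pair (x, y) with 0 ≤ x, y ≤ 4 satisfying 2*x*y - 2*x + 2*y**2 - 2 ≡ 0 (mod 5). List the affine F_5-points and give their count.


Affine F_5-points: {(0, 1), (0, 4), (1, 1), (1, 3), (2, 1), (2, 2), (3, 1), (4, 0), (4, 1)}; count = 9.

For each of the 25 pairs (x, y) ∈ F_5², evaluate f(x, y) mod 5. Record the zeros.
  x = 0: [0↦3, 1↦0, 2↦1, 3↦1, 4↦0]  zeros at y ∈ {1, 4}
  x = 1: [0↦1, 1↦0, 2↦3, 3↦0, 4↦1]  zeros at y ∈ {1, 3}
  x = 2: [0↦4, 1↦0, 2↦0, 3↦4, 4↦2]  zeros at y ∈ {1, 2}
  x = 3: [0↦2, 1↦0, 2↦2, 3↦3, 4↦3]  zeros at y ∈ {1}
  x = 4: [0↦0, 1↦0, 2↦4, 3↦2, 4↦4]  zeros at y ∈ {0, 1}
Collecting zeros: affine points = {(0, 1), (0, 4), (1, 1), (1, 3), (2, 1), (2, 2), (3, 1), (4, 0), (4, 1)}.
Total count |C(F_5)_aff| = 9.


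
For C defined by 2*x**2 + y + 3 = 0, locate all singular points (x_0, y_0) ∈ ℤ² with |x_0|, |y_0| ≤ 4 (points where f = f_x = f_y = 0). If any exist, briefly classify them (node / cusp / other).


No singular points in the scanned grid; C is smooth there.

Compute partial derivatives:
  f_x = 4*x.
  f_y = 1.
f_y = 1 is a nonzero constant, so f_y never vanishes: no point (x, y) can satisfy f = f_x = f_y = 0. In particular no (x, y) ∈ {−4, ..., 4}² is singular; the curve is smooth.


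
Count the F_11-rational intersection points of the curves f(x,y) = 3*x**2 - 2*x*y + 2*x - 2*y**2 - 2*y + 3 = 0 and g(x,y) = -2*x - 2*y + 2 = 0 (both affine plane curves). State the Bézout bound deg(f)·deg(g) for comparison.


Common zeros: {(3, 9), (6, 6)}; count = 2; Bézout bound = 2.

deg(f) = 2, deg(g) = 1, so Bézout bound = 2.
Scan x ∈ F_11. For each x, list the y ∈ F_11 with f(x, y) ≡ 0 and those with g(x, y) ≡ 0 (mod 11); the common zeros in that column are the intersection.
  x = 0: f ≡ 0 at y ∈ ∅; g ≡ 0 at y ∈ {1}; common: ∅.
  x = 1: f ≡ 0 at y ∈ {3, 6}; g ≡ 0 at y ∈ {0}; common: ∅.
  x = 2: f ≡ 0 at y ∈ {1, 7}; g ≡ 0 at y ∈ {10}; common: ∅.
  x = 3: f ≡ 0 at y ∈ {9}; g ≡ 0 at y ∈ {9}; common: {9}.
  x = 4: f ≡ 0 at y ∈ {3}; g ≡ 0 at y ∈ {8}; common: ∅.
  x = 5: f ≡ 0 at y ∈ {0, 5}; g ≡ 0 at y ∈ {7}; common: ∅.
  x = 6: f ≡ 0 at y ∈ {6, 9}; g ≡ 0 at y ∈ {6}; common: {6}.
  x = 7: f ≡ 0 at y ∈ ∅; g ≡ 0 at y ∈ {5}; common: ∅.
  x = 8: f ≡ 0 at y ∈ ∅; g ≡ 0 at y ∈ {4}; common: ∅.
  x = 9: f ≡ 0 at y ∈ {0, 1}; g ≡ 0 at y ∈ {3}; common: ∅.
  x = 10: f ≡ 0 at y ∈ ∅; g ≡ 0 at y ∈ {2}; common: ∅.
Collecting: common zeros = {(3, 9), (6, 6)}, so the count is 2.
Comparison with the Bézout bound: 2 ≤ 2 = deg(f)·deg(g), as expected for curves with no common component (the bound is attained).


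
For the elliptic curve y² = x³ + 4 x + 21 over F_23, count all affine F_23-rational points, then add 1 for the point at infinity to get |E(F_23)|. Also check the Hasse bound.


Affine points = {(1, 7), (1, 16), (4, 3), (4, 20), (6, 10), (6, 13), (7, 1), (7, 22), (8, 6), (8, 17), (9, 2), (9, 21), (10, 7), (10, 16), (11, 4), (11, 19), (12, 7), (12, 16), (13, 4), (13, 19), (15, 11), (15, 12), (16, 8), (16, 15), (22, 4), (22, 19)}; affine count = 26; |E(F_23)| = 27.

Discriminant check: Δ ∝ 4a³ + 27b² = 4·4³ + 27·21² = 4·64 + 27·441 ≡ 19 (mod 23). Nonzero ⇒ E is nonsingular.
For each x ∈ F_23, compute rhs = x³ + 4·x + 21 mod 23, then count y ∈ F_23 with y² ≡ rhs.
  x = 0: rhs = 21, matching y values: none (0 points).
  x = 1: rhs = 3, matching y values: 7, 16 (2 points).
  x = 2: rhs = 14, matching y values: none (0 points).
  x = 3: rhs = 14, matching y values: none (0 points).
  x = 4: rhs = 9, matching y values: 3, 20 (2 points).
  x = 5: rhs = 5, matching y values: none (0 points).
  x = 6: rhs = 8, matching y values: 10, 13 (2 points).
  x = 7: rhs = 1, matching y values: 1, 22 (2 points).
  x = 8: rhs = 13, matching y values: 6, 17 (2 points).
  x = 9: rhs = 4, matching y values: 2, 21 (2 points).
  x = 10: rhs = 3, matching y values: 7, 16 (2 points).
  x = 11: rhs = 16, matching y values: 4, 19 (2 points).
  x = 12: rhs = 3, matching y values: 7, 16 (2 points).
  x = 13: rhs = 16, matching y values: 4, 19 (2 points).
  x = 14: rhs = 15, matching y values: none (0 points).
  x = 15: rhs = 6, matching y values: 11, 12 (2 points).
  x = 16: rhs = 18, matching y values: 8, 15 (2 points).
  x = 17: rhs = 11, matching y values: none (0 points).
  x = 18: rhs = 14, matching y values: none (0 points).
  x = 19: rhs = 10, matching y values: none (0 points).
  x = 20: rhs = 5, matching y values: none (0 points).
  x = 21: rhs = 5, matching y values: none (0 points).
  x = 22: rhs = 16, matching y values: 4, 19 (2 points).
Total affine count: 26.
Full point count |E(F_23)| = 26 + 1 = 27.
Hasse bound: |27 − (23+1)| = |3| = 3 ≤ 2√23 ≈ 9.5917 ✓.


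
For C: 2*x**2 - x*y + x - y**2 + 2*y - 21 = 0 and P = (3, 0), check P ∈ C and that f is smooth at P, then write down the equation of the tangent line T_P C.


Tangent line at P: 13*x - y - 39 = 0.

Step 1: f(3, 0) = 0, so P lies on C.
Step 2: partial derivatives
  f_x(x, y) = 4*x - y + 1, f_y(x, y) = -x - 2*y + 2.
  f_x(P) = 13, f_y(P) = -1 (gradient nonzero, so P is smooth).
Step 3: tangent line at P: 13·(x − 3) + -1·(y − 0) = 0.
Expanding: 13*x - y - 39 = 0.


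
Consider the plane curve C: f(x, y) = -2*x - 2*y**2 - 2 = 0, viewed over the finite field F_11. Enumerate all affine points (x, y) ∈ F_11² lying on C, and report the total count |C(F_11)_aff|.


Affine F_11-points: {(1, 3), (1, 8), (5, 4), (5, 7), (6, 2), (6, 9), (7, 5), (7, 6), (9, 1), (9, 10), (10, 0)}; count = 11.

For each of the 121 pairs (x, y) ∈ F_11², evaluate f(x, y) mod 11. Record the zeros.
  x = 0: [0↦9, 1↦7, 2↦1, 3↦2, 4↦10, 5↦3, 6↦3, 7↦10, 8↦2, 9↦1, 10↦7]  zeros at y ∈ ∅
  x = 1: [0↦7, 1↦5, 2↦10, 3↦0, 4↦8, 5↦1, 6↦1, 7↦8, 8↦0, 9↦10, 10↦5]  zeros at y ∈ {3, 8}
  x = 2: [0↦5, 1↦3, 2↦8, 3↦9, 4↦6, 5↦10, 6↦10, 7↦6, 8↦9, 9↦8, 10↦3]  zeros at y ∈ ∅
  x = 3: [0↦3, 1↦1, 2↦6, 3↦7, 4↦4, 5↦8, 6↦8, 7↦4, 8↦7, 9↦6, 10↦1]  zeros at y ∈ ∅
  x = 4: [0↦1, 1↦10, 2↦4, 3↦5, 4↦2, 5↦6, 6↦6, 7↦2, 8↦5, 9↦4, 10↦10]  zeros at y ∈ ∅
  x = 5: [0↦10, 1↦8, 2↦2, 3↦3, 4↦0, 5↦4, 6↦4, 7↦0, 8↦3, 9↦2, 10↦8]  zeros at y ∈ {4, 7}
  x = 6: [0↦8, 1↦6, 2↦0, 3↦1, 4↦9, 5↦2, 6↦2, 7↦9, 8↦1, 9↦0, 10↦6]  zeros at y ∈ {2, 9}
  x = 7: [0↦6, 1↦4, 2↦9, 3↦10, 4↦7, 5↦0, 6↦0, 7↦7, 8↦10, 9↦9, 10↦4]  zeros at y ∈ {5, 6}
  x = 8: [0↦4, 1↦2, 2↦7, 3↦8, 4↦5, 5↦9, 6↦9, 7↦5, 8↦8, 9↦7, 10↦2]  zeros at y ∈ ∅
  x = 9: [0↦2, 1↦0, 2↦5, 3↦6, 4↦3, 5↦7, 6↦7, 7↦3, 8↦6, 9↦5, 10↦0]  zeros at y ∈ {1, 10}
  x = 10: [0↦0, 1↦9, 2↦3, 3↦4, 4↦1, 5↦5, 6↦5, 7↦1, 8↦4, 9↦3, 10↦9]  zeros at y ∈ {0}
Collecting zeros: affine points = {(1, 3), (1, 8), (5, 4), (5, 7), (6, 2), (6, 9), (7, 5), (7, 6), (9, 1), (9, 10), (10, 0)}.
Total count |C(F_11)_aff| = 11.


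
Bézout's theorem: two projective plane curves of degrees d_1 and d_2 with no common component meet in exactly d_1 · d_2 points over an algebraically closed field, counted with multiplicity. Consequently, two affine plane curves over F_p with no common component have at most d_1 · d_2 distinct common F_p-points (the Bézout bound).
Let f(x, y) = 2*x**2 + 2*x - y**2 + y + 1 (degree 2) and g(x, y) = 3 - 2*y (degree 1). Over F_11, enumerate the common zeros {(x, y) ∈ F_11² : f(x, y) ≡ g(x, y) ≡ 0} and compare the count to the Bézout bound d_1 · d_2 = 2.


Common zeros: ∅; count = 0; Bézout bound = 2.

deg(f) = 2, deg(g) = 1, so Bézout bound = 2.
Scan x ∈ F_11. For each x, list the y ∈ F_11 with f(x, y) ≡ 0 and those with g(x, y) ≡ 0 (mod 11); the common zeros in that column are the intersection.
  x = 0: f ≡ 0 at y ∈ {4, 8}; g ≡ 0 at y ∈ {7}; common: ∅.
  x = 1: f ≡ 0 at y ∈ ∅; g ≡ 0 at y ∈ {7}; common: ∅.
  x = 2: f ≡ 0 at y ∈ {2, 10}; g ≡ 0 at y ∈ {7}; common: ∅.
  x = 3: f ≡ 0 at y ∈ ∅; g ≡ 0 at y ∈ {7}; common: ∅.
  x = 4: f ≡ 0 at y ∈ {6}; g ≡ 0 at y ∈ {7}; common: ∅.
  x = 5: f ≡ 0 at y ∈ {3, 9}; g ≡ 0 at y ∈ {7}; common: ∅.
  x = 6: f ≡ 0 at y ∈ {6}; g ≡ 0 at y ∈ {7}; common: ∅.
  x = 7: f ≡ 0 at y ∈ ∅; g ≡ 0 at y ∈ {7}; common: ∅.
  x = 8: f ≡ 0 at y ∈ {2, 10}; g ≡ 0 at y ∈ {7}; common: ∅.
  x = 9: f ≡ 0 at y ∈ ∅; g ≡ 0 at y ∈ {7}; common: ∅.
  x = 10: f ≡ 0 at y ∈ {4, 8}; g ≡ 0 at y ∈ {7}; common: ∅.
Collecting: common zeros = ∅, so the count is 0.
Comparison with the Bézout bound: 0 ≤ 2 = deg(f)·deg(g), as expected for curves with no common component (the affine F_11-count falls short of the bound because intersections may lie at infinity, over extension fields, or carry multiplicity).


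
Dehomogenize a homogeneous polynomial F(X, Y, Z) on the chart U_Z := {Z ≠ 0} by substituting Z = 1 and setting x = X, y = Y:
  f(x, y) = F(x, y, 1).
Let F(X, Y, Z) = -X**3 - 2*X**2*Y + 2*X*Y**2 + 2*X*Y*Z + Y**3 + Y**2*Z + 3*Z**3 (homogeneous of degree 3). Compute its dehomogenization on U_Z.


f(x, y) = -x**3 - 2*x**2*y + 2*x*y**2 + 2*x*y + y**3 + y**2 + 3

On U_Z we set Z = 1. Each monomial c·X^i·Y^j·Z^k in F becomes c·x^i·y^j·1^k = c·x^i·y^j.
Substituting Z = 1: F(X, Y, 1) = -x**3 - 2*x**2*y + 2*x*y**2 + 2*x*y + y**3 + y**2 + 3.
Note: deg(f) ≤ deg(F) = 3; strict inequality happens when F is divisible by Z (lost terms).


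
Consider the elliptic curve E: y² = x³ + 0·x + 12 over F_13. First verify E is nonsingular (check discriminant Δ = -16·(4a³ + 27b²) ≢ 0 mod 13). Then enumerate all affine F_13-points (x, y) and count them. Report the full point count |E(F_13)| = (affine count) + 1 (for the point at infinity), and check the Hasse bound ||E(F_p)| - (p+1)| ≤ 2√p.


Affine points = {(0, 5), (0, 8), (1, 0), (3, 0), (7, 2), (7, 11), (8, 2), (8, 11), (9, 0), (11, 2), (11, 11)}; affine count = 11; |E(F_13)| = 12.

Discriminant check: Δ ∝ 4a³ + 27b² = 4·0³ + 27·12² = 4·0 + 27·144 ≡ 1 (mod 13). Nonzero ⇒ E is nonsingular.
For each x ∈ F_13, compute rhs = x³ + 0·x + 12 mod 13, then count y ∈ F_13 with y² ≡ rhs.
  x = 0: rhs = 12, matching y values: 5, 8 (2 points).
  x = 1: rhs = 0, matching y values: 0 (1 points).
  x = 2: rhs = 7, matching y values: none (0 points).
  x = 3: rhs = 0, matching y values: 0 (1 points).
  x = 4: rhs = 11, matching y values: none (0 points).
  x = 5: rhs = 7, matching y values: none (0 points).
  x = 6: rhs = 7, matching y values: none (0 points).
  x = 7: rhs = 4, matching y values: 2, 11 (2 points).
  x = 8: rhs = 4, matching y values: 2, 11 (2 points).
  x = 9: rhs = 0, matching y values: 0 (1 points).
  x = 10: rhs = 11, matching y values: none (0 points).
  x = 11: rhs = 4, matching y values: 2, 11 (2 points).
  x = 12: rhs = 11, matching y values: none (0 points).
Total affine count: 11.
Full point count |E(F_13)| = 11 + 1 = 12.
Hasse bound: |12 − (13+1)| = |-2| = 2 ≤ 2√13 ≈ 7.2111 ✓.


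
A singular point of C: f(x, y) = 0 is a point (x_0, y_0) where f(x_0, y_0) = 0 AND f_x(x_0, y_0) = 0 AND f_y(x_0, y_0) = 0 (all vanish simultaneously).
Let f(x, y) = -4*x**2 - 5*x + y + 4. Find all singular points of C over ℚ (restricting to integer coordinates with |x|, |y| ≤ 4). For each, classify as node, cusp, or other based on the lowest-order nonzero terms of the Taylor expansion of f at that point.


No singular points in the scanned grid; C is smooth there.

Compute partial derivatives:
  f_x = -8*x - 5.
  f_y = 1.
f_y = 1 is a nonzero constant, so f_y never vanishes: no point (x, y) can satisfy f = f_x = f_y = 0. In particular no (x, y) ∈ {−4, ..., 4}² is singular; the curve is smooth.


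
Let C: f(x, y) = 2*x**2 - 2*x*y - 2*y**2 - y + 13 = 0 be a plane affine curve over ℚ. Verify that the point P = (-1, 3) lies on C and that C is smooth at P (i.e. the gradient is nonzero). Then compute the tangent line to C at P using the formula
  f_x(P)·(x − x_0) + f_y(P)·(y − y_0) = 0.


Tangent line at P: -10*x - 11*y + 23 = 0.

Step 1: f(-1, 3) = 0, so P lies on C.
Step 2: partial derivatives
  f_x(x, y) = 4*x - 2*y, f_y(x, y) = -2*x - 4*y - 1.
  f_x(P) = -10, f_y(P) = -11 (gradient nonzero, so P is smooth).
Step 3: tangent line at P: -10·(x − -1) + -11·(y − 3) = 0.
Expanding: -10*x - 11*y + 23 = 0.


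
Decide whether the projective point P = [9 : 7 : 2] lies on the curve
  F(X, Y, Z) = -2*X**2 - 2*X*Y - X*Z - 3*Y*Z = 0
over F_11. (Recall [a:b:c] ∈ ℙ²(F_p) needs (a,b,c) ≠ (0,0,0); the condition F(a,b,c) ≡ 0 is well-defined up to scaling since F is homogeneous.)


F(9,7,2) ≡ 4 (mod 11); P is NOT on the curve.

Evaluate F(9, 7, 2) term-by-term (mod 11).
  -2*X**2 ↦ -2·81·1·1 = -162
  -2*X*Y ↦ -2·9·7·1 = -126
  -X*Z ↦ -1·9·1·2 = -18
  -3*Y*Z ↦ -3·1·7·2 = -42
Sum: F(9, 7, 2) = (-162) + (-126) + (-18) + (-42) = -348.
Reducing mod 11: -348 ≡ 4 (mod 11).
Since F(a, b, c) ≡ 4 ≠ 0 (mod 11), P does NOT lie on the curve.


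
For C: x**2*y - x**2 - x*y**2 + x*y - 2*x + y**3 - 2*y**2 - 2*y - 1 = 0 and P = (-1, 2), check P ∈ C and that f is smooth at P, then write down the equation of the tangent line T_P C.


Tangent line at P: -6*x + 6*y - 18 = 0.

Step 1: f(-1, 2) = 0, so P lies on C.
Step 2: partial derivatives
  f_x(x, y) = 2*x*y - 2*x - y**2 + y - 2, f_y(x, y) = x**2 - 2*x*y + x + 3*y**2 - 4*y - 2.
  f_x(P) = -6, f_y(P) = 6 (gradient nonzero, so P is smooth).
Step 3: tangent line at P: -6·(x − -1) + 6·(y − 2) = 0.
Expanding: -6*x + 6*y - 18 = 0.


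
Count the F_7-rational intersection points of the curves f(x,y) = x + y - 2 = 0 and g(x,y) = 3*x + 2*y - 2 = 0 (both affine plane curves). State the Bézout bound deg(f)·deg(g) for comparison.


Common zeros: {(5, 4)}; count = 1; Bézout bound = 1.

deg(f) = 1, deg(g) = 1, so Bézout bound = 1.
Scan x ∈ F_7. For each x, list the y ∈ F_7 with f(x, y) ≡ 0 and those with g(x, y) ≡ 0 (mod 7); the common zeros in that column are the intersection.
  x = 0: f ≡ 0 at y ∈ {2}; g ≡ 0 at y ∈ {1}; common: ∅.
  x = 1: f ≡ 0 at y ∈ {1}; g ≡ 0 at y ∈ {3}; common: ∅.
  x = 2: f ≡ 0 at y ∈ {0}; g ≡ 0 at y ∈ {5}; common: ∅.
  x = 3: f ≡ 0 at y ∈ {6}; g ≡ 0 at y ∈ {0}; common: ∅.
  x = 4: f ≡ 0 at y ∈ {5}; g ≡ 0 at y ∈ {2}; common: ∅.
  x = 5: f ≡ 0 at y ∈ {4}; g ≡ 0 at y ∈ {4}; common: {4}.
  x = 6: f ≡ 0 at y ∈ {3}; g ≡ 0 at y ∈ {6}; common: ∅.
Collecting: common zeros = {(5, 4)}, so the count is 1.
Comparison with the Bézout bound: 1 ≤ 1 = deg(f)·deg(g), as expected for curves with no common component (the bound is attained).


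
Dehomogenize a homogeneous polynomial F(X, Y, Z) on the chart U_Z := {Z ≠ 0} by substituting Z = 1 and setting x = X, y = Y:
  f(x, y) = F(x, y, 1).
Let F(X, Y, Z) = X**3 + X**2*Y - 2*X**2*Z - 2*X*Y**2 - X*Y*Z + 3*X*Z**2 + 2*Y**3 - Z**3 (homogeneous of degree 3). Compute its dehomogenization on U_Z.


f(x, y) = x**3 + x**2*y - 2*x**2 - 2*x*y**2 - x*y + 3*x + 2*y**3 - 1

On U_Z we set Z = 1. Each monomial c·X^i·Y^j·Z^k in F becomes c·x^i·y^j·1^k = c·x^i·y^j.
Substituting Z = 1: F(X, Y, 1) = x**3 + x**2*y - 2*x**2 - 2*x*y**2 - x*y + 3*x + 2*y**3 - 1.
Note: deg(f) ≤ deg(F) = 3; strict inequality happens when F is divisible by Z (lost terms).


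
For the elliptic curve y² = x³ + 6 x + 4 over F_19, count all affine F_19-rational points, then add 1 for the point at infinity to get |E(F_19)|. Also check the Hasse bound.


Affine points = {(0, 2), (0, 17), (1, 7), (1, 12), (2, 9), (2, 10), (3, 7), (3, 12), (4, 4), (4, 15), (5, 8), (5, 11), (6, 3), (6, 16), (7, 3), (7, 16), (10, 0), (14, 1), (14, 18), (15, 7), (15, 12), (16, 4), (16, 15), (18, 4), (18, 15)}; affine count = 25; |E(F_19)| = 26.

Discriminant check: Δ ∝ 4a³ + 27b² = 4·6³ + 27·4² = 4·216 + 27·16 ≡ 4 (mod 19). Nonzero ⇒ E is nonsingular.
For each x ∈ F_19, compute rhs = x³ + 6·x + 4 mod 19, then count y ∈ F_19 with y² ≡ rhs.
  x = 0: rhs = 4, matching y values: 2, 17 (2 points).
  x = 1: rhs = 11, matching y values: 7, 12 (2 points).
  x = 2: rhs = 5, matching y values: 9, 10 (2 points).
  x = 3: rhs = 11, matching y values: 7, 12 (2 points).
  x = 4: rhs = 16, matching y values: 4, 15 (2 points).
  x = 5: rhs = 7, matching y values: 8, 11 (2 points).
  x = 6: rhs = 9, matching y values: 3, 16 (2 points).
  x = 7: rhs = 9, matching y values: 3, 16 (2 points).
  x = 8: rhs = 13, matching y values: none (0 points).
  x = 9: rhs = 8, matching y values: none (0 points).
  x = 10: rhs = 0, matching y values: 0 (1 points).
  x = 11: rhs = 14, matching y values: none (0 points).
  x = 12: rhs = 18, matching y values: none (0 points).
  x = 13: rhs = 18, matching y values: none (0 points).
  x = 14: rhs = 1, matching y values: 1, 18 (2 points).
  x = 15: rhs = 11, matching y values: 7, 12 (2 points).
  x = 16: rhs = 16, matching y values: 4, 15 (2 points).
  x = 17: rhs = 3, matching y values: none (0 points).
  x = 18: rhs = 16, matching y values: 4, 15 (2 points).
Total affine count: 25.
Full point count |E(F_19)| = 25 + 1 = 26.
Hasse bound: |26 − (19+1)| = |6| = 6 ≤ 2√19 ≈ 8.7178 ✓.


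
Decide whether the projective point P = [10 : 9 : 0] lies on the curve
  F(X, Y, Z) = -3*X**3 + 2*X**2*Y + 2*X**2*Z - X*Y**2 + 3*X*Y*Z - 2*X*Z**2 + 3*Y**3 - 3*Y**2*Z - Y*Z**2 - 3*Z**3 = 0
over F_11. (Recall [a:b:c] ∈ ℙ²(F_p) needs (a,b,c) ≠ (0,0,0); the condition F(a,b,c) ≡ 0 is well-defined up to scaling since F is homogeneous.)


F(10,9,0) ≡ 1 (mod 11); P is NOT on the curve.

Evaluate F(10, 9, 0) term-by-term (mod 11).
  -3*X**3 ↦ -3·1000·1·1 = -3000
  2*X**2*Y ↦ 2·100·9·1 = 1800
  2*X**2*Z ↦ 2·100·1·0 = 0
  -X*Y**2 ↦ -1·10·81·1 = -810
  3*X*Y*Z ↦ 3·10·9·0 = 0
  -2*X*Z**2 ↦ -2·10·1·0 = 0
  3*Y**3 ↦ 3·1·729·1 = 2187
  -3*Y**2*Z ↦ -3·1·81·0 = 0
  -Y*Z**2 ↦ -1·1·9·0 = 0
  -3*Z**3 ↦ -3·1·1·0 = 0
Sum: F(10, 9, 0) = (-3000) + (1800) + (0) + (-810) + (0) + (0) + (2187) + (0) + (0) + (0) = 177.
Reducing mod 11: 177 ≡ 1 (mod 11).
Since F(a, b, c) ≡ 1 ≠ 0 (mod 11), P does NOT lie on the curve.


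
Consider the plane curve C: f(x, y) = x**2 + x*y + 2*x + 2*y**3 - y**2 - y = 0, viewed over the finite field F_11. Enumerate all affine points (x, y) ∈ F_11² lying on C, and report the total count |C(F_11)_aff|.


Affine F_11-points: {(0, 0), (0, 1), (0, 5), (1, 10), (2, 2), (3, 3), (4, 5), (4, 7), (5, 2), (7, 6), (8, 1), (8, 4), (9, 0), (9, 7), (9, 10)}; count = 15.

For each of the 121 pairs (x, y) ∈ F_11², evaluate f(x, y) mod 11. Record the zeros.
  x = 0: [0↦0, 1↦0, 2↦10, 3↦9, 4↦9, 5↦0, 6↦5, 7↦3, 8↦6, 9↦4, 10↦9]  zeros at y ∈ {0, 1, 5}
  x = 1: [0↦3, 1↦4, 2↦4, 3↦4, 4↦5, 5↦8, 6↦3, 7↦2, 8↦6, 9↦5, 10↦0]  zeros at y ∈ {10}
  x = 2: [0↦8, 1↦10, 2↦0, 3↦1, 4↦3, 5↦7, 6↦3, 7↦3, 8↦8, 9↦8, 10↦4]  zeros at y ∈ {2}
  x = 3: [0↦4, 1↦7, 2↦9, 3↦0, 4↦3, 5↦8, 6↦5, 7↦6, 8↦1, 9↦2, 10↦10]  zeros at y ∈ {3}
  x = 4: [0↦2, 1↦6, 2↦9, 3↦1, 4↦5, 5↦0, 6↦9, 7↦0, 8↦7, 9↦9, 10↦7]  zeros at y ∈ {5, 7}
  x = 5: [0↦2, 1↦7, 2↦0, 3↦4, 4↦9, 5↦5, 6↦4, 7↦7, 8↦4, 9↦7, 10↦6]  zeros at y ∈ {2}
  x = 6: [0↦4, 1↦10, 2↦4, 3↦9, 4↦4, 5↦1, 6↦1, 7↦5, 8↦3, 9↦7, 10↦7]  zeros at y ∈ ∅
  x = 7: [0↦8, 1↦4, 2↦10, 3↦5, 4↦1, 5↦10, 6↦0, 7↦5, 8↦4, 9↦9, 10↦10]  zeros at y ∈ {6}
  x = 8: [0↦3, 1↦0, 2↦7, 3↦3, 4↦0, 5↦10, 6↦1, 7↦7, 8↦7, 9↦2, 10↦4]  zeros at y ∈ {1, 4}
  x = 9: [0↦0, 1↦9, 2↦6, 3↦3, 4↦1, 5↦1, 6↦4, 7↦0, 8↦1, 9↦8, 10↦0]  zeros at y ∈ {0, 7, 10}
  x = 10: [0↦10, 1↦9, 2↦7, 3↦5, 4↦4, 5↦5, 6↦9, 7↦6, 8↦8, 9↦5, 10↦9]  zeros at y ∈ ∅
Collecting zeros: affine points = {(0, 0), (0, 1), (0, 5), (1, 10), (2, 2), (3, 3), (4, 5), (4, 7), (5, 2), (7, 6), (8, 1), (8, 4), (9, 0), (9, 7), (9, 10)}.
Total count |C(F_11)_aff| = 15.


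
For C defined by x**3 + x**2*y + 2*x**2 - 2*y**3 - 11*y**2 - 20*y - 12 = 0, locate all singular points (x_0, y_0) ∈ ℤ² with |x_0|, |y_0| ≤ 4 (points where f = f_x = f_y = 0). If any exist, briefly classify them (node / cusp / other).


Singular points: {(0, -2)}; classification: cusp.

Compute partial derivatives:
  f_x = 3*x**2 + 2*x*y + 4*x.
  f_y = x**2 - 6*y**2 - 22*y - 20.
Scan x_0 ∈ {−4, ..., 4}. For each x_0, f_y(x_0, y) is a polynomial in y; find its integer roots y ∈ {−4, ..., 4}, then test f_x and f at those candidates.
  x = -4: f_y(-4, y) = -6*y**2 - 22*y - 4; no integer root y with |y| ≤ 4.
  x = -3: f_y(-3, y) = -6*y**2 - 22*y - 11; no integer root y with |y| ≤ 4.
  x = -2: f_y(-2, y) = -6*y**2 - 22*y - 16; vanishes at y ∈ {-1}. (-2, -1): f_x = 8 ≠ 0.
  x = -1: f_y(-1, y) = -6*y**2 - 22*y - 19; no integer root y with |y| ≤ 4.
  x = 0: f_y(0, y) = -6*y**2 - 22*y - 20; vanishes at y ∈ {-2}. (0, -2): f_x = 0, f = 0 — SINGULAR.
  x = 1: f_y(1, y) = -6*y**2 - 22*y - 19; no integer root y with |y| ≤ 4.
  x = 2: f_y(2, y) = -6*y**2 - 22*y - 16; vanishes at y ∈ {-1}. (2, -1): f_x = 16 ≠ 0.
  x = 3: f_y(3, y) = -6*y**2 - 22*y - 11; no integer root y with |y| ≤ 4.
  x = 4: f_y(4, y) = -6*y**2 - 22*y - 4; no integer root y with |y| ≤ 4.
Only singular point on the grid: (0, -2).
Classify: substitute x = 0 + u, y = -2 + v and expand: f = u**3 + u**2*v - 2*v**3 + v**2.
No constant or linear terms (consistent with a singular point). Quadratic part: v**2. Cubic part: u**3 + u**2*v - 2*v**3.
The quadratic part v**2 is a perfect square, so there is a single (double) tangent line v = 0, i.e. y = -2. Restricting the cubic part to that line (v = 0) leaves u**3 ≠ 0, so f is not divisible by v and the branch is v² ≈ -u**3 to lowest order — this is a cusp.
Classification: cusp.


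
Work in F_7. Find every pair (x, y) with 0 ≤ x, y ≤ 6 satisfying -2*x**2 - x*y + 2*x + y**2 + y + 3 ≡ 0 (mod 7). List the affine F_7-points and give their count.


Affine F_7-points: {(1, 2), (1, 5), (4, 0), (4, 3), (6, 2), (6, 3)}; count = 6.

For each of the 49 pairs (x, y) ∈ F_7², evaluate f(x, y) mod 7. Record the zeros.
  x = 0: [0↦3, 1↦5, 2↦2, 3↦1, 4↦2, 5↦5, 6↦3]  zeros at y ∈ ∅
  x = 1: [0↦3, 1↦4, 2↦0, 3↦5, 4↦5, 5↦0, 6↦4]  zeros at y ∈ {2, 5}
  x = 2: [0↦6, 1↦6, 2↦1, 3↦5, 4↦4, 5↦5, 6↦1]  zeros at y ∈ ∅
  x = 3: [0↦5, 1↦4, 2↦5, 3↦1, 4↦6, 5↦6, 6↦1]  zeros at y ∈ ∅
  x = 4: [0↦0, 1↦5, 2↦5, 3↦0, 4↦4, 5↦3, 6↦4]  zeros at y ∈ {0, 3}
  x = 5: [0↦5, 1↦2, 2↦1, 3↦2, 4↦5, 5↦3, 6↦3]  zeros at y ∈ ∅
  x = 6: [0↦6, 1↦2, 2↦0, 3↦0, 4↦2, 5↦6, 6↦5]  zeros at y ∈ {2, 3}
Collecting zeros: affine points = {(1, 2), (1, 5), (4, 0), (4, 3), (6, 2), (6, 3)}.
Total count |C(F_7)_aff| = 6.


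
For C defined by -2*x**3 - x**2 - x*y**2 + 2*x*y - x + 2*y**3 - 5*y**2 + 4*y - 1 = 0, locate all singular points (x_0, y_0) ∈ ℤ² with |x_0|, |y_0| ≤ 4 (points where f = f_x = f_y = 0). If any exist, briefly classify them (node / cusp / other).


Singular points: {(0, 1)}; classification: node.

Compute partial derivatives:
  f_x = -6*x**2 - 2*x - y**2 + 2*y - 1.
  f_y = -2*x*y + 2*x + 6*y**2 - 10*y + 4.
Scan x_0 ∈ {−4, ..., 4}. For each x_0, f_y(x_0, y) is a polynomial in y; find its integer roots y ∈ {−4, ..., 4}, then test f_x and f at those candidates.
  x = -4: f_y(-4, y) = 6*y**2 - 2*y - 4; vanishes at y ∈ {1}. (-4, 1): f_x = -88 ≠ 0.
  x = -3: f_y(-3, y) = 6*y**2 - 4*y - 2; vanishes at y ∈ {1}. (-3, 1): f_x = -48 ≠ 0.
  x = -2: f_y(-2, y) = 6*y**2 - 6*y; vanishes at y ∈ {0, 1}. (-2, 0): f_x = -21 ≠ 0; (-2, 1): f_x = -20 ≠ 0.
  x = -1: f_y(-1, y) = 6*y**2 - 8*y + 2; vanishes at y ∈ {1}. (-1, 1): f_x = -4 ≠ 0.
  x = 0: f_y(0, y) = 6*y**2 - 10*y + 4; vanishes at y ∈ {1}. (0, 1): f_x = 0, f = 0 — SINGULAR.
  x = 1: f_y(1, y) = 6*y**2 - 12*y + 6; vanishes at y ∈ {1}. (1, 1): f_x = -8 ≠ 0.
  x = 2: f_y(2, y) = 6*y**2 - 14*y + 8; vanishes at y ∈ {1}. (2, 1): f_x = -28 ≠ 0.
  x = 3: f_y(3, y) = 6*y**2 - 16*y + 10; vanishes at y ∈ {1}. (3, 1): f_x = -60 ≠ 0.
  x = 4: f_y(4, y) = 6*y**2 - 18*y + 12; vanishes at y ∈ {1, 2}. (4, 1): f_x = -104 ≠ 0; (4, 2): f_x = -105 ≠ 0.
Only singular point on the grid: (0, 1).
Classify: substitute x = 0 + u, y = 1 + v and expand: f = -2*u**3 - u**2 - u*v**2 + 2*v**3 + v**2.
No constant or linear terms (consistent with a singular point). Quadratic part: -u**2 + v**2. Cubic part: -2*u**3 - u*v**2 + 2*v**3.
The quadratic part v**2 - u**2 = (v − u)(v + u) splits into two distinct linear factors, so there are two distinct tangent lines y − 1 = ±(x − 0) — this is a node (ordinary double point).
Classification: node.


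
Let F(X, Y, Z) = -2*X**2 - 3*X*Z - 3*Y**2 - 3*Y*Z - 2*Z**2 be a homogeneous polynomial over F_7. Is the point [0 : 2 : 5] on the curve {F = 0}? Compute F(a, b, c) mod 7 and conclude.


F(0,2,5) ≡ 6 (mod 7); P is NOT on the curve.

Evaluate F(0, 2, 5) term-by-term (mod 7).
  -2*X**2 ↦ -2·0·1·1 = 0
  -3*X*Z ↦ -3·0·1·5 = 0
  -3*Y**2 ↦ -3·1·4·1 = -12
  -3*Y*Z ↦ -3·1·2·5 = -30
  -2*Z**2 ↦ -2·1·1·25 = -50
Sum: F(0, 2, 5) = (0) + (0) + (-12) + (-30) + (-50) = -92.
Reducing mod 7: -92 ≡ 6 (mod 7).
Since F(a, b, c) ≡ 6 ≠ 0 (mod 7), P does NOT lie on the curve.


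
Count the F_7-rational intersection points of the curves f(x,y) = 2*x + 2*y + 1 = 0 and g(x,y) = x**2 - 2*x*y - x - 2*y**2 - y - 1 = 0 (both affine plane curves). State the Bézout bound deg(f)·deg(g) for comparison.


Common zeros: ∅; count = 0; Bézout bound = 2.

deg(f) = 1, deg(g) = 2, so Bézout bound = 2.
Scan x ∈ F_7. For each x, list the y ∈ F_7 with f(x, y) ≡ 0 and those with g(x, y) ≡ 0 (mod 7); the common zeros in that column are the intersection.
  x = 0: f ≡ 0 at y ∈ {3}; g ≡ 0 at y ∈ {5}; common: ∅.
  x = 1: f ≡ 0 at y ∈ {2}; g ≡ 0 at y ∈ {3, 6}; common: ∅.
  x = 2: f ≡ 0 at y ∈ {1}; g ≡ 0 at y ∈ ∅; common: ∅.
  x = 3: f ≡ 0 at y ∈ {0}; g ≡ 0 at y ∈ ∅; common: ∅.
  x = 4: f ≡ 0 at y ∈ {6}; g ≡ 0 at y ∈ {1, 5}; common: ∅.
  x = 5: f ≡ 0 at y ∈ {5}; g ≡ 0 at y ∈ {6}; common: ∅.
  x = 6: f ≡ 0 at y ∈ {4}; g ≡ 0 at y ∈ {1, 3}; common: ∅.
Collecting: common zeros = ∅, so the count is 0.
Comparison with the Bézout bound: 0 ≤ 2 = deg(f)·deg(g), as expected for curves with no common component (the affine F_7-count falls short of the bound because intersections may lie at infinity, over extension fields, or carry multiplicity).


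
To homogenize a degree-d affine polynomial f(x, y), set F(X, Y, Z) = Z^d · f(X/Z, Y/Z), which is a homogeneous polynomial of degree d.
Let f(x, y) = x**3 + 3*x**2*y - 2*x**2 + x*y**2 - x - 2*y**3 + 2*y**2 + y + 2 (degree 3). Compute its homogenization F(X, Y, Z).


F(X, Y, Z) = X**3 + 3*X**2*Y - 2*X**2*Z + X*Y**2 - X*Z**2 - 2*Y**3 + 2*Y**2*Z + Y*Z**2 + 2*Z**3

deg(f) = 3.
Substitute x = X/Z, y = Y/Z into f, then multiply by Z^3.
  monomial 1·x^3·y^0 ↦ 1·X^3·Y^0·Z^0.
  monomial 3·x^2·y^1 ↦ 3·X^2·Y^1·Z^0.
  monomial -2·x^2·y^0 ↦ -2·X^2·Y^0·Z^1.
  monomial 1·x^1·y^2 ↦ 1·X^1·Y^2·Z^0.
  monomial -1·x^1·y^0 ↦ -1·X^1·Y^0·Z^2.
  monomial -2·x^0·y^3 ↦ -2·X^0·Y^3·Z^0.
  monomial 2·x^0·y^2 ↦ 2·X^0·Y^2·Z^1.
  monomial 1·x^0·y^1 ↦ 1·X^0·Y^1·Z^2.
  monomial 2·x^0·y^0 ↦ 2·X^0·Y^0·Z^3.
Collecting: F(X, Y, Z) = X**3 + 3*X**2*Y - 2*X**2*Z + X*Y**2 - X*Z**2 - 2*Y**3 + 2*Y**2*Z + Y*Z**2 + 2*Z**3.


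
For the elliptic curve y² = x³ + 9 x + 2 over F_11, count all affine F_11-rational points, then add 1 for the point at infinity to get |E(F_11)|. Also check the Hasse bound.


Affine points = {(1, 1), (1, 10), (3, 1), (3, 10), (4, 5), (4, 6), (7, 1), (7, 10), (8, 5), (8, 6), (9, 3), (9, 8), (10, 5), (10, 6)}; affine count = 14; |E(F_11)| = 15.

Discriminant check: Δ ∝ 4a³ + 27b² = 4·9³ + 27·2² = 4·729 + 27·4 ≡ 10 (mod 11). Nonzero ⇒ E is nonsingular.
For each x ∈ F_11, compute rhs = x³ + 9·x + 2 mod 11, then count y ∈ F_11 with y² ≡ rhs.
  x = 0: rhs = 2, matching y values: none (0 points).
  x = 1: rhs = 1, matching y values: 1, 10 (2 points).
  x = 2: rhs = 6, matching y values: none (0 points).
  x = 3: rhs = 1, matching y values: 1, 10 (2 points).
  x = 4: rhs = 3, matching y values: 5, 6 (2 points).
  x = 5: rhs = 7, matching y values: none (0 points).
  x = 6: rhs = 8, matching y values: none (0 points).
  x = 7: rhs = 1, matching y values: 1, 10 (2 points).
  x = 8: rhs = 3, matching y values: 5, 6 (2 points).
  x = 9: rhs = 9, matching y values: 3, 8 (2 points).
  x = 10: rhs = 3, matching y values: 5, 6 (2 points).
Total affine count: 14.
Full point count |E(F_11)| = 14 + 1 = 15.
Hasse bound: |15 − (11+1)| = |3| = 3 ≤ 2√11 ≈ 6.6332 ✓.


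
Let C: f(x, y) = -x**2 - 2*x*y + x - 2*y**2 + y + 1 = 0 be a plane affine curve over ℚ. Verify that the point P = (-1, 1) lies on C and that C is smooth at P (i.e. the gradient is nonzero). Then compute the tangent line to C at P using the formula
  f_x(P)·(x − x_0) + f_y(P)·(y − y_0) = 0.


Tangent line at P: x - y + 2 = 0.

Step 1: f(-1, 1) = 0, so P lies on C.
Step 2: partial derivatives
  f_x(x, y) = -2*x - 2*y + 1, f_y(x, y) = -2*x - 4*y + 1.
  f_x(P) = 1, f_y(P) = -1 (gradient nonzero, so P is smooth).
Step 3: tangent line at P: 1·(x − -1) + -1·(y − 1) = 0.
Expanding: x - y + 2 = 0.


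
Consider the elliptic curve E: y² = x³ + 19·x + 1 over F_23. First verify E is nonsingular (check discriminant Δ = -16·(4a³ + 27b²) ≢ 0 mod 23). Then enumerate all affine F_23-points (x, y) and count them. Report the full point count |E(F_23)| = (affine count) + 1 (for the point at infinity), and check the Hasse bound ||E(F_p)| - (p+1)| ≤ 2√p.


Affine points = {(0, 1), (0, 22), (2, 1), (2, 22), (3, 4), (3, 19), (4, 7), (4, 16), (6, 3), (6, 20), (9, 2), (9, 21), (10, 8), (10, 15), (11, 0), (12, 5), (12, 18), (15, 2), (15, 21), (16, 10), (16, 13), (17, 4), (17, 19), (20, 3), (20, 20), (21, 1), (21, 22), (22, 2), (22, 21)}; affine count = 29; |E(F_23)| = 30.

Discriminant check: Δ ∝ 4a³ + 27b² = 4·19³ + 27·1² = 4·6859 + 27·1 ≡ 1 (mod 23). Nonzero ⇒ E is nonsingular.
For each x ∈ F_23, compute rhs = x³ + 19·x + 1 mod 23, then count y ∈ F_23 with y² ≡ rhs.
  x = 0: rhs = 1, matching y values: 1, 22 (2 points).
  x = 1: rhs = 21, matching y values: none (0 points).
  x = 2: rhs = 1, matching y values: 1, 22 (2 points).
  x = 3: rhs = 16, matching y values: 4, 19 (2 points).
  x = 4: rhs = 3, matching y values: 7, 16 (2 points).
  x = 5: rhs = 14, matching y values: none (0 points).
  x = 6: rhs = 9, matching y values: 3, 20 (2 points).
  x = 7: rhs = 17, matching y values: none (0 points).
  x = 8: rhs = 21, matching y values: none (0 points).
  x = 9: rhs = 4, matching y values: 2, 21 (2 points).
  x = 10: rhs = 18, matching y values: 8, 15 (2 points).
  x = 11: rhs = 0, matching y values: 0 (1 points).
  x = 12: rhs = 2, matching y values: 5, 18 (2 points).
  x = 13: rhs = 7, matching y values: none (0 points).
  x = 14: rhs = 21, matching y values: none (0 points).
  x = 15: rhs = 4, matching y values: 2, 21 (2 points).
  x = 16: rhs = 8, matching y values: 10, 13 (2 points).
  x = 17: rhs = 16, matching y values: 4, 19 (2 points).
  x = 18: rhs = 11, matching y values: none (0 points).
  x = 19: rhs = 22, matching y values: none (0 points).
  x = 20: rhs = 9, matching y values: 3, 20 (2 points).
  x = 21: rhs = 1, matching y values: 1, 22 (2 points).
  x = 22: rhs = 4, matching y values: 2, 21 (2 points).
Total affine count: 29.
Full point count |E(F_23)| = 29 + 1 = 30.
Hasse bound: |30 − (23+1)| = |6| = 6 ≤ 2√23 ≈ 9.5917 ✓.


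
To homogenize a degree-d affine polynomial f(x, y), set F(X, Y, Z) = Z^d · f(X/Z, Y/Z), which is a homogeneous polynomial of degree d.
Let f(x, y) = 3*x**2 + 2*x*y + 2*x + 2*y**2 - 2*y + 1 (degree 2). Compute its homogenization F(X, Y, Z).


F(X, Y, Z) = 3*X**2 + 2*X*Y + 2*X*Z + 2*Y**2 - 2*Y*Z + Z**2

deg(f) = 2.
Substitute x = X/Z, y = Y/Z into f, then multiply by Z^2.
  monomial 3·x^2·y^0 ↦ 3·X^2·Y^0·Z^0.
  monomial 2·x^1·y^1 ↦ 2·X^1·Y^1·Z^0.
  monomial 2·x^1·y^0 ↦ 2·X^1·Y^0·Z^1.
  monomial 2·x^0·y^2 ↦ 2·X^0·Y^2·Z^0.
  monomial -2·x^0·y^1 ↦ -2·X^0·Y^1·Z^1.
  monomial 1·x^0·y^0 ↦ 1·X^0·Y^0·Z^2.
Collecting: F(X, Y, Z) = 3*X**2 + 2*X*Y + 2*X*Z + 2*Y**2 - 2*Y*Z + Z**2.


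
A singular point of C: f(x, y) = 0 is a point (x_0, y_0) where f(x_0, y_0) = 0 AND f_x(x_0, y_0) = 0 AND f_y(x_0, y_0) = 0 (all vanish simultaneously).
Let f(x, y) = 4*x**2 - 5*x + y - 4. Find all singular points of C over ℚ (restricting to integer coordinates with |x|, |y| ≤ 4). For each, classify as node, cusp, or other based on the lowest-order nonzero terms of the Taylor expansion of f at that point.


No singular points in the scanned grid; C is smooth there.

Compute partial derivatives:
  f_x = 8*x - 5.
  f_y = 1.
f_y = 1 is a nonzero constant, so f_y never vanishes: no point (x, y) can satisfy f = f_x = f_y = 0. In particular no (x, y) ∈ {−4, ..., 4}² is singular; the curve is smooth.


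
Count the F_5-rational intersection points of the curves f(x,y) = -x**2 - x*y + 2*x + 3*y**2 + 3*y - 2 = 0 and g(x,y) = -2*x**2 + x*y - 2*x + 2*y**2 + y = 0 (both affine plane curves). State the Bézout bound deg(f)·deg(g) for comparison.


Common zeros: {(4, 0)}; count = 1; Bézout bound = 4.

deg(f) = 2, deg(g) = 2, so Bézout bound = 4.
Scan x ∈ F_5. For each x, list the y ∈ F_5 with f(x, y) ≡ 0 and those with g(x, y) ≡ 0 (mod 5); the common zeros in that column are the intersection.
  x = 0: f ≡ 0 at y ∈ ∅; g ≡ 0 at y ∈ {0, 2}; common: ∅.
  x = 1: f ≡ 0 at y ∈ {2, 4}; g ≡ 0 at y ∈ {1, 3}; common: ∅.
  x = 2: f ≡ 0 at y ∈ {4}; g ≡ 0 at y ∈ {3}; common: ∅.
  x = 3: f ≡ 0 at y ∈ {0}; g ≡ 0 at y ∈ ∅; common: ∅.
  x = 4: f ≡ 0 at y ∈ {0, 2}; g ≡ 0 at y ∈ {0}; common: {0}.
Collecting: common zeros = {(4, 0)}, so the count is 1.
Comparison with the Bézout bound: 1 ≤ 4 = deg(f)·deg(g), as expected for curves with no common component (the affine F_5-count falls short of the bound because intersections may lie at infinity, over extension fields, or carry multiplicity).


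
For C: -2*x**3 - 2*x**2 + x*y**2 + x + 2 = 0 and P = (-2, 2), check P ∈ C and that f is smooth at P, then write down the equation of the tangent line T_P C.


Tangent line at P: -11*x - 8*y - 6 = 0.

Step 1: f(-2, 2) = 0, so P lies on C.
Step 2: partial derivatives
  f_x(x, y) = -6*x**2 - 4*x + y**2 + 1, f_y(x, y) = 2*x*y.
  f_x(P) = -11, f_y(P) = -8 (gradient nonzero, so P is smooth).
Step 3: tangent line at P: -11·(x − -2) + -8·(y − 2) = 0.
Expanding: -11*x - 8*y - 6 = 0.


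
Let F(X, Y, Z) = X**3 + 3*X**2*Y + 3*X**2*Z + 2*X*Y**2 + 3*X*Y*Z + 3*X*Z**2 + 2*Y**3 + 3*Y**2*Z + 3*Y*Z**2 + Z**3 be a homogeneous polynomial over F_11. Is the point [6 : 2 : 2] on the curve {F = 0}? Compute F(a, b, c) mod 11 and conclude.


F(6,2,2) ≡ 10 (mod 11); P is NOT on the curve.

Evaluate F(6, 2, 2) term-by-term (mod 11).
  X**3 ↦ 1·216·1·1 = 216
  3*X**2*Y ↦ 3·36·2·1 = 216
  3*X**2*Z ↦ 3·36·1·2 = 216
  2*X*Y**2 ↦ 2·6·4·1 = 48
  3*X*Y*Z ↦ 3·6·2·2 = 72
  3*X*Z**2 ↦ 3·6·1·4 = 72
  2*Y**3 ↦ 2·1·8·1 = 16
  3*Y**2*Z ↦ 3·1·4·2 = 24
  3*Y*Z**2 ↦ 3·1·2·4 = 24
  Z**3 ↦ 1·1·1·8 = 8
Sum: F(6, 2, 2) = (216) + (216) + (216) + (48) + (72) + (72) + (16) + (24) + (24) + (8) = 912.
Reducing mod 11: 912 ≡ 10 (mod 11).
Since F(a, b, c) ≡ 10 ≠ 0 (mod 11), P does NOT lie on the curve.


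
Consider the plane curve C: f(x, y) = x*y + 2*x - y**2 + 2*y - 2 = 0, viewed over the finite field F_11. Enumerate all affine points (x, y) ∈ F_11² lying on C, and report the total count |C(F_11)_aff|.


Affine F_11-points: {(1, 0), (1, 3), (4, 1), (4, 5), (5, 8), (5, 10), (6, 2), (6, 6), (9, 4), (9, 7)}; count = 10.

For each of the 121 pairs (x, y) ∈ F_11², evaluate f(x, y) mod 11. Record the zeros.
  x = 0: [0↦9, 1↦10, 2↦9, 3↦6, 4↦1, 5↦5, 6↦7, 7↦7, 8↦5, 9↦1, 10↦6]  zeros at y ∈ ∅
  x = 1: [0↦0, 1↦2, 2↦2, 3↦0, 4↦7, 5↦1, 6↦4, 7↦5, 8↦4, 9↦1, 10↦7]  zeros at y ∈ {0, 3}
  x = 2: [0↦2, 1↦5, 2↦6, 3↦5, 4↦2, 5↦8, 6↦1, 7↦3, 8↦3, 9↦1, 10↦8]  zeros at y ∈ ∅
  x = 3: [0↦4, 1↦8, 2↦10, 3↦10, 4↦8, 5↦4, 6↦9, 7↦1, 8↦2, 9↦1, 10↦9]  zeros at y ∈ ∅
  x = 4: [0↦6, 1↦0, 2↦3, 3↦4, 4↦3, 5↦0, 6↦6, 7↦10, 8↦1, 9↦1, 10↦10]  zeros at y ∈ {1, 5}
  x = 5: [0↦8, 1↦3, 2↦7, 3↦9, 4↦9, 5↦7, 6↦3, 7↦8, 8↦0, 9↦1, 10↦0]  zeros at y ∈ {8, 10}
  x = 6: [0↦10, 1↦6, 2↦0, 3↦3, 4↦4, 5↦3, 6↦0, 7↦6, 8↦10, 9↦1, 10↦1]  zeros at y ∈ {2, 6}
  x = 7: [0↦1, 1↦9, 2↦4, 3↦8, 4↦10, 5↦10, 6↦8, 7↦4, 8↦9, 9↦1, 10↦2]  zeros at y ∈ ∅
  x = 8: [0↦3, 1↦1, 2↦8, 3↦2, 4↦5, 5↦6, 6↦5, 7↦2, 8↦8, 9↦1, 10↦3]  zeros at y ∈ ∅
  x = 9: [0↦5, 1↦4, 2↦1, 3↦7, 4↦0, 5↦2, 6↦2, 7↦0, 8↦7, 9↦1, 10↦4]  zeros at y ∈ {4, 7}
  x = 10: [0↦7, 1↦7, 2↦5, 3↦1, 4↦6, 5↦9, 6↦10, 7↦9, 8↦6, 9↦1, 10↦5]  zeros at y ∈ ∅
Collecting zeros: affine points = {(1, 0), (1, 3), (4, 1), (4, 5), (5, 8), (5, 10), (6, 2), (6, 6), (9, 4), (9, 7)}.
Total count |C(F_11)_aff| = 10.


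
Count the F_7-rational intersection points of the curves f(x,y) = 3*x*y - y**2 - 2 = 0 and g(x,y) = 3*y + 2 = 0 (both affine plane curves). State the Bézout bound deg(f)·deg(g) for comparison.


Common zeros: {(5, 4)}; count = 1; Bézout bound = 2.

deg(f) = 2, deg(g) = 1, so Bézout bound = 2.
Scan x ∈ F_7. For each x, list the y ∈ F_7 with f(x, y) ≡ 0 and those with g(x, y) ≡ 0 (mod 7); the common zeros in that column are the intersection.
  x = 0: f ≡ 0 at y ∈ ∅; g ≡ 0 at y ∈ {4}; common: ∅.
  x = 1: f ≡ 0 at y ∈ {1, 2}; g ≡ 0 at y ∈ {4}; common: ∅.
  x = 2: f ≡ 0 at y ∈ {3}; g ≡ 0 at y ∈ {4}; common: ∅.
  x = 3: f ≡ 0 at y ∈ ∅; g ≡ 0 at y ∈ {4}; common: ∅.
  x = 4: f ≡ 0 at y ∈ ∅; g ≡ 0 at y ∈ {4}; common: ∅.
  x = 5: f ≡ 0 at y ∈ {4}; g ≡ 0 at y ∈ {4}; common: {4}.
  x = 6: f ≡ 0 at y ∈ {5, 6}; g ≡ 0 at y ∈ {4}; common: ∅.
Collecting: common zeros = {(5, 4)}, so the count is 1.
Comparison with the Bézout bound: 1 ≤ 2 = deg(f)·deg(g), as expected for curves with no common component (the affine F_7-count falls short of the bound because intersections may lie at infinity, over extension fields, or carry multiplicity).


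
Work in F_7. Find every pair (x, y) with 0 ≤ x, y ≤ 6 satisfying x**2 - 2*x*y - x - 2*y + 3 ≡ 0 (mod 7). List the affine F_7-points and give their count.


Affine F_7-points: {(0, 5), (1, 6), (2, 2), (3, 2), (4, 5), (5, 6)}; count = 6.

For each of the 49 pairs (x, y) ∈ F_7², evaluate f(x, y) mod 7. Record the zeros.
  x = 0: [0↦3, 1↦1, 2↦6, 3↦4, 4↦2, 5↦0, 6↦5]  zeros at y ∈ {5}
  x = 1: [0↦3, 1↦6, 2↦2, 3↦5, 4↦1, 5↦4, 6↦0]  zeros at y ∈ {6}
  x = 2: [0↦5, 1↦6, 2↦0, 3↦1, 4↦2, 5↦3, 6↦4]  zeros at y ∈ {2}
  x = 3: [0↦2, 1↦1, 2↦0, 3↦6, 4↦5, 5↦4, 6↦3]  zeros at y ∈ {2}
  x = 4: [0↦1, 1↦5, 2↦2, 3↦6, 4↦3, 5↦0, 6↦4]  zeros at y ∈ {5}
  x = 5: [0↦2, 1↦4, 2↦6, 3↦1, 4↦3, 5↦5, 6↦0]  zeros at y ∈ {6}
  x = 6: [0↦5, 1↦5, 2↦5, 3↦5, 4↦5, 5↦5, 6↦5]  zeros at y ∈ ∅
Collecting zeros: affine points = {(0, 5), (1, 6), (2, 2), (3, 2), (4, 5), (5, 6)}.
Total count |C(F_7)_aff| = 6.
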